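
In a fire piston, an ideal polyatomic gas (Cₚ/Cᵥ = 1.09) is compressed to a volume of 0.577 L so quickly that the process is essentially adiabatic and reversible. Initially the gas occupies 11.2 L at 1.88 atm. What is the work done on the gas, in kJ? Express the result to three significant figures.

P₂ = P₁(V₁/V₂)^γ = 1.88×(11.2/0.577)^(1.09) = 47.66 atm.
For a reversible adiabat, W_by_gas = (P₁V₁ − P₂V₂)/(γ−1).
W_by = (190500×0.0112 − 4.829×10^6×0.000577) / (0.09) = -7253 J.
W_on_gas = −W_by = 7253 J.

W ≈ 7.25 kJ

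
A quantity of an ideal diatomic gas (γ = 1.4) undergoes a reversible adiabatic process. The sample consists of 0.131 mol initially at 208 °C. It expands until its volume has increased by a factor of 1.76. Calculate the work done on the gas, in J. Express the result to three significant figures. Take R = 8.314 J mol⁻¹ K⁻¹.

Adiabatic: T₁V₁^(γ−1) = T₂V₂^(γ−1) ⇒ T₂ = T₁ (V₁/V₂)^(γ−1).
T₁ = 208 °C = 481.1 K.
T₂ = 481.1 × (1/1.76)^(0.4) = 383.8 K.
Q = 0, so ΔU = W_on_gas = nCᵥΔT with Cᵥ = R/(γ−1) = 20.79 J/(mol·K).
ΔU = 0.131 × 20.79 × (383.8 − 481.1) = -265.1 J.

W ≈ -265 J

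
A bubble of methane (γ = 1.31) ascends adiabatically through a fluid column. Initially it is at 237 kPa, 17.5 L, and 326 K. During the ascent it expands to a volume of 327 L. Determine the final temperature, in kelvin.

Adiabatic: T₁V₁^(γ−1) = T₂V₂^(γ−1) ⇒ T₂ = T₁ (V₁/V₂)^(γ−1).
T₂ = 326 × (17.5/327)^(0.31) = 131.5 K.

T₂ ≈ 132 K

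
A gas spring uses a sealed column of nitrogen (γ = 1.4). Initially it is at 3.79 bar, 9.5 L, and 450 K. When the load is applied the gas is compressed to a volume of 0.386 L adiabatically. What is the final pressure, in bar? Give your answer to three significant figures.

Adiabatic: P₁V₁^γ = P₂V₂^γ ⇒ P₂ = P₁ (V₁/V₂)^γ.
P₂ = 3.79 × (9.5/0.386)^(1.4) = 335.9 bar.

P₂ ≈ 336 bar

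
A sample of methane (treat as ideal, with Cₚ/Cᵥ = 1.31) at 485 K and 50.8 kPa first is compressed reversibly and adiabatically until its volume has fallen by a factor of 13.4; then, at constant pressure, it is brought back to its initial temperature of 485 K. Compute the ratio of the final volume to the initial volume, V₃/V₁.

V₃/V₁ ≈ 0.0334

Adiabatic step: V₂/V₁ = 0.07463; T₂ = T₁·13.4^(0.31) = 1084 K.
Isobaric step: V₃/V₂ = T₃/T₂ = 485/1084.
V₃/V₁ = (V₂/V₁)(V₃/V₂) = 0.07463 × (485/1084) = 0.03338.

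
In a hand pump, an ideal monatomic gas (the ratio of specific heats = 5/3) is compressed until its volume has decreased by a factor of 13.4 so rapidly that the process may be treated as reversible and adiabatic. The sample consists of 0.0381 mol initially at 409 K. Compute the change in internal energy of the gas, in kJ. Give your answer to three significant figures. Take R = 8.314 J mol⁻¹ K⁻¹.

For a reversible adiabat TV^(γ−1) is constant, so T₂ = T₁ (V₁/V₂)^(γ−1).
T₂ = 409 × 13.4^(2/3) = 2307 K.
Q = 0, so ΔU = W_on_gas = nCᵥΔT with Cᵥ = R/(γ−1) = 12.47 J/(mol·K).
ΔU = 0.0381 × 12.47 × (2307 − 409) = 902 J.

ΔU ≈ 0.902 kJ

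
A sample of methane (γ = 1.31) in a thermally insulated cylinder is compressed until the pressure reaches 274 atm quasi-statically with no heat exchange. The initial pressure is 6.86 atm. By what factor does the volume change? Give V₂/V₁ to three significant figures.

V₂/V₁ ≈ 0.0599

From PV^γ = const, V₂/V₁ = (P₁/P₂)^(1/γ).
V₂/V₁ = (6.86/274)^(0.763) = 0.05992.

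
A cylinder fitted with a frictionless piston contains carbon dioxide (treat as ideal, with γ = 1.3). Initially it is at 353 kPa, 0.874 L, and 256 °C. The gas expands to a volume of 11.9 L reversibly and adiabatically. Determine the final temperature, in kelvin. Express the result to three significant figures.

Adiabatic: T₁V₁^(γ−1) = T₂V₂^(γ−1) ⇒ T₂ = T₁ (V₁/V₂)^(γ−1).
T₁ = 256 °C = 529.1 K.
T₂ = 529.1 × (0.874/11.9)^(0.3) = 241.8 K.

T₂ ≈ 242 K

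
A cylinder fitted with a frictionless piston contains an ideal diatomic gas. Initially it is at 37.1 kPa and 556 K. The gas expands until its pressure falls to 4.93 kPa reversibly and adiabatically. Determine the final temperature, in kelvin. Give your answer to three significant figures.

Adiabatic: T₂/T₁ = (P₂/P₁)^((γ−1)/γ).
For a diatomic ideal gas γ = 7/5, so (γ−1)/γ = 2/7.
T₂ = 556 × (4.93/37.1)^(2/7) = 312.3 K.

T₂ ≈ 312 K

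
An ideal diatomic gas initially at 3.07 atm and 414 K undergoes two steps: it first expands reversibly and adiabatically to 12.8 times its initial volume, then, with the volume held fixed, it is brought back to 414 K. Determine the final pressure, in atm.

For a diatomic ideal gas γ = 7/5.
Adiabatic step (PV^γ = const): P₂ = 3.07×(1/12.8)^(7/5) = 0.08651 atm; T₂ = 414×(1/12.8)^(2/5) = 149.3 K.
Isochoric: P₃ = P₂(T₃/T₂) = 0.08651 × (414/149.3) = 0.2398 atm.

P₃ ≈ 0.240 atm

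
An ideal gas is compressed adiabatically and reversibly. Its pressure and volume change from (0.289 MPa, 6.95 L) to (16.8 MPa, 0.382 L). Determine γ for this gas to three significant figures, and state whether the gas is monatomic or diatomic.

γ ≈ 1.40; diatomic

PV^γ = const ⇒ γ = ln(P₂/P₁) / ln(V₁/V₂).
γ = ln(16.8/0.289) / ln(6.95/0.382) = 1.4.
γ ≈ 1.40 is close to 7/5, so the gas is diatomic.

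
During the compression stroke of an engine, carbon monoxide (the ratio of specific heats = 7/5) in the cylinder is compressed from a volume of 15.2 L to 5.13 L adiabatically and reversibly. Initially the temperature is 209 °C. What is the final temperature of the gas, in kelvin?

Adiabatic: T₁V₁^(γ−1) = T₂V₂^(γ−1) ⇒ T₂ = T₁ (V₁/V₂)^(γ−1).
T₁ = 209 °C = 482.1 K.
T₂ = 482.1 × (15.2/5.13)^(2/5) = 744.5 K.

T₂ ≈ 745 K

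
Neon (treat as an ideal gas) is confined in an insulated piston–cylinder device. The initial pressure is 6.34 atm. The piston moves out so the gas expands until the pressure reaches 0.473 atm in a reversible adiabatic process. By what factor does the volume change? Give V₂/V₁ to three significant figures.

V₂/V₁ ≈ 4.75

From PV^γ = const, V₂/V₁ = (P₁/P₂)^(1/γ).
For a monatomic ideal gas γ = 5/3.
V₂/V₁ = (6.34/0.473)^(3/5) = 4.746.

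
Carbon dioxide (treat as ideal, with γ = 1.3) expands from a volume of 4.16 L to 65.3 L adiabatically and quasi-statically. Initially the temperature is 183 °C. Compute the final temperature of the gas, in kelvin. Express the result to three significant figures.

T₂ ≈ 200 K

Adiabatic: T₁V₁^(γ−1) = T₂V₂^(γ−1) ⇒ T₂ = T₁ (V₁/V₂)^(γ−1).
T₁ = 183 °C = 456.1 K.
T₂ = 456.1 × (4.16/65.3)^(0.3) = 199.7 K.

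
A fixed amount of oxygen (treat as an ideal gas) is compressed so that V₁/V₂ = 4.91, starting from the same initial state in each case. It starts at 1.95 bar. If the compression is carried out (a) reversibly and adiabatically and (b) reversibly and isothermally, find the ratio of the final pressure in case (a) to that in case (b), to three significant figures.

P_adiabatic / P_isothermal ≈ 1.89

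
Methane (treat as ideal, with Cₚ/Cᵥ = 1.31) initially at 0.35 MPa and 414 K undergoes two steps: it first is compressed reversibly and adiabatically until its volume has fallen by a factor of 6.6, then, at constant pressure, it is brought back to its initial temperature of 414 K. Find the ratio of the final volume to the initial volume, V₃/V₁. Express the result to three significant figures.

Adiabatic step: V₂/V₁ = 0.1515; T₂ = T₁·6.6^(0.31) = 743.1 K.
Isobaric step: V₃/V₂ = T₃/T₂ = 414/743.1.
V₃/V₁ = (V₂/V₁)(V₃/V₂) = 0.1515 × (414/743.1) = 0.08441.

V₃/V₁ ≈ 0.0844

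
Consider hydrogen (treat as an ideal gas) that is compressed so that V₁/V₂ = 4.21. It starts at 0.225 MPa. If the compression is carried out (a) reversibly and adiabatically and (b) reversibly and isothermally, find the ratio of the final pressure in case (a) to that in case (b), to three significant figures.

For a diatomic ideal gas γ = 7/5.
Isothermal: P_b = P₁(V₁/V₂) = 0.225×4.21.
Adiabatic: P_a = P₁(V₁/V₂)^γ = 0.225×4.21^(7/5).
P_a/P_b = (V₁/V₂)^(γ−1) = 4.21^(2/5) = 1.777.

P_adiabatic / P_isothermal ≈ 1.78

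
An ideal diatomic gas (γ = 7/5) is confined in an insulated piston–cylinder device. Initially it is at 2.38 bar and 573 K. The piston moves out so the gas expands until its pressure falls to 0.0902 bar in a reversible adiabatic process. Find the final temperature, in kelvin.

Adiabatic: T₂/T₁ = (P₂/P₁)^((γ−1)/γ).
T₂ = 573 × (0.0902/2.38)^(2/7) = 224.9 K.

T₂ ≈ 225 K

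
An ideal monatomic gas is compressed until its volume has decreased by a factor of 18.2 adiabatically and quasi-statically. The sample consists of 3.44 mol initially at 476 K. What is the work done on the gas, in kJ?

For a reversible adiabat TV^(γ−1) is constant, so T₂ = T₁ (V₁/V₂)^(γ−1).
γ = 5/3 for a monatomic ideal gas, so γ−1 = 2/3.
T₂ = 476 × 18.2^(2/3) = 3293 K.
Q = 0, so ΔU = W_on_gas = nCᵥΔT with Cᵥ = R/(γ−1) = 12.47 J/(mol·K).
ΔU = 3.44 × 12.47 × (3293 − 476) = 120900 J.

W ≈ 121 kJ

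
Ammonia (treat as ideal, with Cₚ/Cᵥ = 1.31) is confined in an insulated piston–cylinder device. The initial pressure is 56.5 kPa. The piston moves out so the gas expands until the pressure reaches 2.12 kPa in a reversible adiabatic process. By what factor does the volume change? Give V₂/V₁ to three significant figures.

V₂/V₁ ≈ 12.3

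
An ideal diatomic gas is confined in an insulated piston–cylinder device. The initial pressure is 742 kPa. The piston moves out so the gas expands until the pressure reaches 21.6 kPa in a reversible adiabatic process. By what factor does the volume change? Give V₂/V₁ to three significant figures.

V₂/V₁ ≈ 12.5

From PV^γ = const, V₂/V₁ = (P₁/P₂)^(1/γ).
For a diatomic ideal gas γ = 7/5.
V₂/V₁ = (742/21.6)^(5/7) = 12.51.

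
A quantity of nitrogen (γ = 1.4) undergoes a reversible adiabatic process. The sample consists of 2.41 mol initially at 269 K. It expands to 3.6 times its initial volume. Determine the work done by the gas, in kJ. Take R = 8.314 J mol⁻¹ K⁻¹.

W ≈ 5.40 kJ

For a reversible adiabat TV^(γ−1) is constant, so T₂ = T₁ (V₁/V₂)^(γ−1).
T₂ = 269 × (1/3.6)^(0.4) = 161.2 K.
Q = 0, so ΔU = W_on_gas = nCᵥΔT with Cᵥ = R/(γ−1) = 20.79 J/(mol·K).
ΔU = 2.41 × 20.79 × (161.2 − 269) = -5402 J.
Work done by the gas = −ΔU = 5402 J.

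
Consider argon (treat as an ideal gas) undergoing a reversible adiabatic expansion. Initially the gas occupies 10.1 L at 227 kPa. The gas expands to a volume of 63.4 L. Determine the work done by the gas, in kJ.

W ≈ 2.43 kJ

γ = 5/3 for a monatomic ideal gas.
P₂ = P₁(V₁/V₂)^γ = 227×(10.1/63.4)^(5/3) = 10.63 kPa.
For a reversible adiabat, W_by_gas = (P₁V₁ − P₂V₂)/(γ−1).
W_by = (227000×0.0101 − 10630×0.0634) / (2/3) = 2428 J.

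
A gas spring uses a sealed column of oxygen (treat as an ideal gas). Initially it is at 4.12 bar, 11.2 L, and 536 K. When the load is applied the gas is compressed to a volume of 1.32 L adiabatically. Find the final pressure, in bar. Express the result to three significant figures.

Since PV^γ is constant along a reversible adiabat, P₂ = P₁ (V₁/V₂)^γ.
γ = 7/5 for a diatomic ideal gas.
P₂ = 4.12 × (11.2/1.32)^(7/5) = 82.22 bar.

P₂ ≈ 82.2 bar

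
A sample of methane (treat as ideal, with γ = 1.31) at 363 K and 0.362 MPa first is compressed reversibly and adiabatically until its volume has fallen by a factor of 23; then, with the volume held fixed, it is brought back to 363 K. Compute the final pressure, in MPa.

Adiabatic step (PV^γ = const): P₂ = 0.362×23^(1.31) = 22.01 MPa; T₂ = 363×23^(0.31) = 959.5 K.
Isochoric: P₃ = P₂(T₃/T₂) = 22.01 × (363/959.5) = 8.326 MPa.

P₃ ≈ 8.33 MPa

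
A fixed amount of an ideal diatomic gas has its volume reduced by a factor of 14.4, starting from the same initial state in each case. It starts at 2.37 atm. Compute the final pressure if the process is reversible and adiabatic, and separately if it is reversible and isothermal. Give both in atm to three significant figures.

For a diatomic ideal gas γ = 7/5.
Isothermal: P₂ = P₁(V₁/V₂) = 2.37×14.4 = 34.13 atm.
Adiabatic: P₂ = P₁(V₁/V₂)^γ = 2.37×14.4^(7/5) = 99.19 atm.

adiabatic: 99.2 atm; isothermal: 34.1 atm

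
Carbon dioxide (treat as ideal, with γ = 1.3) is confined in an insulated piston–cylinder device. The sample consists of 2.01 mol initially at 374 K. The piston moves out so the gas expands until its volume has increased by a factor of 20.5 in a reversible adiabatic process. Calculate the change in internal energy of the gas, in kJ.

ΔU ≈ -12.4 kJ

Adiabatic: T₁V₁^(γ−1) = T₂V₂^(γ−1) ⇒ T₂ = T₁ (V₁/V₂)^(γ−1).
T₂ = 374 × (1/20.5)^(0.3) = 151.1 K.
Q = 0, so ΔU = W_on_gas = nCᵥΔT with Cᵥ = R/(γ−1) = 27.71 J/(mol·K).
ΔU = 2.01 × 27.71 × (151.1 − 374) = -12410 J.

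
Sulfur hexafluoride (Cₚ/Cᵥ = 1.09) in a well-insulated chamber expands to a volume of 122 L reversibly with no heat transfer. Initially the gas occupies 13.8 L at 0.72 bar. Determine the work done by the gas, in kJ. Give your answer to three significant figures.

P₂ = P₁(V₁/V₂)^γ = 0.72×(13.8/122)^(1.09) = 0.06694 bar.
For a reversible adiabat, W_by_gas = (P₁V₁ − P₂V₂)/(γ−1).
W_by = (72000×0.0138 − 6694×0.122) / (0.09) = 1966 J.

W ≈ 1.97 kJ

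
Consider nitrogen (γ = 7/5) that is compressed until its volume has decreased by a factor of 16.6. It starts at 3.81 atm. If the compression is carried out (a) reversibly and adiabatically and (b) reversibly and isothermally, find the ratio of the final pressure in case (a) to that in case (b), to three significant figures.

Isothermal: P_b = P₁(V₁/V₂) = 3.81×16.6.
Adiabatic: P_a = P₁(V₁/V₂)^γ = 3.81×16.6^(7/5).
P_a/P_b = (V₁/V₂)^(γ−1) = 16.6^(2/5) = 3.076.

P_adiabatic / P_isothermal ≈ 3.08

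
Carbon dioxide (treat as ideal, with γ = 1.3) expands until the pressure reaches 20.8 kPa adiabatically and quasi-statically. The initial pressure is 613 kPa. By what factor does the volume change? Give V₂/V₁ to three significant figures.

V₂/V₁ ≈ 13.5

From PV^γ = const, V₂/V₁ = (P₁/P₂)^(1/γ).
V₂/V₁ = (613/20.8)^(0.769) = 13.5.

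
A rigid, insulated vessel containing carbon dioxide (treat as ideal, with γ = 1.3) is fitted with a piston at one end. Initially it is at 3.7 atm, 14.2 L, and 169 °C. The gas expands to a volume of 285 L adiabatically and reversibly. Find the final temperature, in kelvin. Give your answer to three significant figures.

T₂ ≈ 180 K

For a reversible adiabat TV^(γ−1) is constant, so T₂ = T₁ (V₁/V₂)^(γ−1).
T₁ = 169 °C = 442.1 K.
T₂ = 442.1 × (14.2/285)^(0.3) = 179.8 K.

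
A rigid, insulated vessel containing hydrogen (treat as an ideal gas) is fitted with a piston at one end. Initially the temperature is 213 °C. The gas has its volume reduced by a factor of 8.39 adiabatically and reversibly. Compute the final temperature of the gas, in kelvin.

T₂ ≈ 1140 K

For a reversible adiabat TV^(γ−1) is constant, so T₂ = T₁ (V₁/V₂)^(γ−1).
For a diatomic ideal gas γ = 7/5, so γ−1 = 2/5.
T₁ = 213 °C = 486.1 K.
T₂ = 486.1 × 8.39^(2/5) = 1138 K.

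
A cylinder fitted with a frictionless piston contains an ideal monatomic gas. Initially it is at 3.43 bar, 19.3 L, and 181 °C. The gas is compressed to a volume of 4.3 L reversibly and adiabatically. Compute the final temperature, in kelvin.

Adiabatic: T₁V₁^(γ−1) = T₂V₂^(γ−1) ⇒ T₂ = T₁ (V₁/V₂)^(γ−1).
γ = 5/3 for a monatomic ideal gas.
T₁ = 181 °C = 454.1 K.
T₂ = 454.1 × (19.3/4.3)^(2/3) = 1236 K.

T₂ ≈ 1240 K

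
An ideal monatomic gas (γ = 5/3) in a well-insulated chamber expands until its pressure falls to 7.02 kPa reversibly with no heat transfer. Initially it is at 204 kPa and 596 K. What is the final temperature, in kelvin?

Along an adiabat T P^((1−γ)/γ) is constant, so T₂ = T₁ (P₂/P₁)^((γ−1)/γ).
T₂ = 596 × (7.02/204)^(2/5) = 154.9 K.

T₂ ≈ 155 K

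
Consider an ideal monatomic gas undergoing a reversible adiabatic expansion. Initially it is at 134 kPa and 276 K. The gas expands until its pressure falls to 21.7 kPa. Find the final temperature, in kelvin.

T₂ ≈ 133 K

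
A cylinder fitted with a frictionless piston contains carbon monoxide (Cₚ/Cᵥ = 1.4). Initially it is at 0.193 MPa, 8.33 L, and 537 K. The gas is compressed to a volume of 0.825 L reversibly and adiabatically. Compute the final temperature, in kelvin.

Adiabatic: T₁V₁^(γ−1) = T₂V₂^(γ−1) ⇒ T₂ = T₁ (V₁/V₂)^(γ−1).
T₂ = 537 × (8.33/0.825)^(0.4) = 1354 K.

T₂ ≈ 1350 K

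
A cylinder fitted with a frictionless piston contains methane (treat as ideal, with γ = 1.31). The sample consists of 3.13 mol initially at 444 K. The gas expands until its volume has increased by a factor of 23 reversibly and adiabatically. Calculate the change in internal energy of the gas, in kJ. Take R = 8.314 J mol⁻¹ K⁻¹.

Adiabatic: T₁V₁^(γ−1) = T₂V₂^(γ−1) ⇒ T₂ = T₁ (V₁/V₂)^(γ−1).
T₂ = 444 × (1/23)^(0.31) = 168 K.
Q = 0, so ΔU = W_on_gas = nCᵥΔT with Cᵥ = R/(γ−1) = 26.82 J/(mol·K).
ΔU = 3.13 × 26.82 × (168 − 444) = -23170 J.

ΔU ≈ -23.2 kJ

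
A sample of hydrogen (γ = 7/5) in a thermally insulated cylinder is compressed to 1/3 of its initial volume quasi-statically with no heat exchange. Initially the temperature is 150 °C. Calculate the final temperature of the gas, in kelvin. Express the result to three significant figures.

T₂ ≈ 657 K

For a reversible adiabat TV^(γ−1) is constant, so T₂ = T₁ (V₁/V₂)^(γ−1).
T₁ = 150 °C = 423.1 K.
T₂ = 423.1 × 3^(2/5) = 656.7 K.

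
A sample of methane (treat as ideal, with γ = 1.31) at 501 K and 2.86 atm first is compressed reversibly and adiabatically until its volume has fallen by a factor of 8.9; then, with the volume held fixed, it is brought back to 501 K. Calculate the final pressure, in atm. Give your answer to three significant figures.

P₃ ≈ 25.5 atm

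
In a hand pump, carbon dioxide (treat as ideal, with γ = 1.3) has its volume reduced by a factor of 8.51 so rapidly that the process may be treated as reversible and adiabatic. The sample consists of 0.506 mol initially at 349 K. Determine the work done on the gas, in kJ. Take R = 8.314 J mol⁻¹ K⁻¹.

W ≈ 4.41 kJ

For a reversible adiabat TV^(γ−1) is constant, so T₂ = T₁ (V₁/V₂)^(γ−1).
T₂ = 349 × 8.51^(0.3) = 663.4 K.
Q = 0, so ΔU = W_on_gas = nCᵥΔT with Cᵥ = R/(γ−1) = 27.71 J/(mol·K).
ΔU = 0.506 × 27.71 × (663.4 − 349) = 4409 J.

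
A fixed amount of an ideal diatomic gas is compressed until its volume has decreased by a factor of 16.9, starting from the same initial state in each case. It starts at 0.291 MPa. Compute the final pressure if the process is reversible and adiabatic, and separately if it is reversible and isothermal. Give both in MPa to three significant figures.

adiabatic: 15.2 MPa; isothermal: 4.92 MPa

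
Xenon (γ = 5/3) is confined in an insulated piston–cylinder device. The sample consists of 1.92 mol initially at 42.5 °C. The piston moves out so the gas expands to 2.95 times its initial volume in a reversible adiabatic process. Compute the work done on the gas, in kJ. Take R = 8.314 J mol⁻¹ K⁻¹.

Adiabatic: T₁V₁^(γ−1) = T₂V₂^(γ−1) ⇒ T₂ = T₁ (V₁/V₂)^(γ−1).
T₁ = 42.5 °C = 315.6 K.
T₂ = 315.6 × (1/2.95)^(2/3) = 153.5 K.
Q = 0, so ΔU = W_on_gas = nCᵥΔT with Cᵥ = R/(γ−1) = 12.47 J/(mol·K).
ΔU = 1.92 × 12.47 × (153.5 − 315.6) = -3884 J.

W ≈ -3.88 kJ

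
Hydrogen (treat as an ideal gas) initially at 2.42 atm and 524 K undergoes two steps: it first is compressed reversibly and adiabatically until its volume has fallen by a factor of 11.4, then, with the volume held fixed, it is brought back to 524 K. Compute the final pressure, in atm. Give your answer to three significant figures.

P₃ ≈ 27.6 atm

For a diatomic ideal gas γ = 7/5.
Adiabatic step (PV^γ = const): P₂ = 2.42×11.4^(7/5) = 73.03 atm; T₂ = 524×11.4^(2/5) = 1387 K.
Isochoric: P₃ = P₂(T₃/T₂) = 73.03 × (524/1387) = 27.59 atm.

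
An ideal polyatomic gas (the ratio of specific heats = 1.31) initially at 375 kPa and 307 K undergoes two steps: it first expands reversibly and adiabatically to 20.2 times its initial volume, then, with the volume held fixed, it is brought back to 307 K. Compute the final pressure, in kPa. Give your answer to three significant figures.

Adiabatic step (PV^γ = const): P₂ = 375×(1/20.2)^(1.31) = 7.312 kPa; T₂ = 307×(1/20.2)^(0.31) = 120.9 K.
Isochoric: P₃ = P₂(T₃/T₂) = 7.312 × (307/120.9) = 18.56 kPa.

P₃ ≈ 18.6 kPa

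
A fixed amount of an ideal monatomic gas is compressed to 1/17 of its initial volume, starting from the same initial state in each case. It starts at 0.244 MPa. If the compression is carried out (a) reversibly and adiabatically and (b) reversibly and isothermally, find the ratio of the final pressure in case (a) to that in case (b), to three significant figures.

P_adiabatic / P_isothermal ≈ 6.61

For a monatomic ideal gas γ = 5/3.
Isothermal: P_b = P₁(V₁/V₂) = 0.244×17.
Adiabatic: P_a = P₁(V₁/V₂)^γ = 0.244×17^(5/3).
P_a/P_b = (V₁/V₂)^(γ−1) = 17^(2/3) = 6.611.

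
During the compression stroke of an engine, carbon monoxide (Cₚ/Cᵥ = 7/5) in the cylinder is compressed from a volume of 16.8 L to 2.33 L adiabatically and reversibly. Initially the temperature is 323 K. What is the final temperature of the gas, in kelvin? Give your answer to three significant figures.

T₂ ≈ 712 K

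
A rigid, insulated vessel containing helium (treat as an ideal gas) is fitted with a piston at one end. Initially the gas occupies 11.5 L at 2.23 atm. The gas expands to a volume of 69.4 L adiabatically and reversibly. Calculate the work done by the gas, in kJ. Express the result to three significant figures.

γ = 5/3 for a monatomic ideal gas.
P₂ = P₁(V₁/V₂)^γ = 2.23×(11.5/69.4)^(5/3) = 0.1115 atm.
For a reversible adiabat, W_by_gas = (P₁V₁ − P₂V₂)/(γ−1).
W_by = (226000×0.0115 − 11300×0.0694) / (2/3) = 2722 J.

W ≈ 2.72 kJ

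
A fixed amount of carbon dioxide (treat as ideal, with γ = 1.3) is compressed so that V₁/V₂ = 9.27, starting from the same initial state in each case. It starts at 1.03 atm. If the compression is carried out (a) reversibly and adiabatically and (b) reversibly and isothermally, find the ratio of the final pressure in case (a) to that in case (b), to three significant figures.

P_adiabatic / P_isothermal ≈ 1.95

Isothermal: P_b = P₁(V₁/V₂) = 1.03×9.27.
Adiabatic: P_a = P₁(V₁/V₂)^γ = 1.03×9.27^(1.3).
P_a/P_b = (V₁/V₂)^(γ−1) = 9.27^(0.3) = 1.95.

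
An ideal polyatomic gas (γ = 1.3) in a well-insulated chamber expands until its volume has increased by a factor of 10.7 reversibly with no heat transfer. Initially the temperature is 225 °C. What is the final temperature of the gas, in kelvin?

For a reversible adiabat TV^(γ−1) is constant, so T₂ = T₁ (V₁/V₂)^(γ−1).
T₁ = 225 °C = 498.1 K.
T₂ = 498.1 × (1/10.7)^(0.3) = 244.6 K.

T₂ ≈ 245 K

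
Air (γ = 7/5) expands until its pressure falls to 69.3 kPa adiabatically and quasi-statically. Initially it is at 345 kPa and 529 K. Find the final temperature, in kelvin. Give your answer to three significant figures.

T₂ ≈ 334 K

Adiabatic: T₂/T₁ = (P₂/P₁)^((γ−1)/γ).
T₂ = 529 × (69.3/345)^(2/7) = 334.4 K.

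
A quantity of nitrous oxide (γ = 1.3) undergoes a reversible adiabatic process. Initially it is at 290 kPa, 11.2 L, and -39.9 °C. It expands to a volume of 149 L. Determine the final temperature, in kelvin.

Adiabatic: T₁V₁^(γ−1) = T₂V₂^(γ−1) ⇒ T₂ = T₁ (V₁/V₂)^(γ−1).
T₁ = -39.9 °C = 233.2 K.
T₂ = 233.2 × (11.2/149)^(0.3) = 107.3 K.

T₂ ≈ 107 K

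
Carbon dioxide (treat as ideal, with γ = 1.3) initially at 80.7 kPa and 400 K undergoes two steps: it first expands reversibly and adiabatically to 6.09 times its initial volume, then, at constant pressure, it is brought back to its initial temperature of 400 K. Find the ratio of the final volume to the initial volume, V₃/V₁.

V₃/V₁ ≈ 10.5

Adiabatic step: V₂/V₁ = 6.09; T₂ = T₁·(1/6.09)^(0.3) = 232.6 K.
Isobaric step: V₃/V₂ = T₃/T₂ = 400/232.6.
V₃/V₁ = (V₂/V₁)(V₃/V₂) = 6.09 × (400/232.6) = 10.47.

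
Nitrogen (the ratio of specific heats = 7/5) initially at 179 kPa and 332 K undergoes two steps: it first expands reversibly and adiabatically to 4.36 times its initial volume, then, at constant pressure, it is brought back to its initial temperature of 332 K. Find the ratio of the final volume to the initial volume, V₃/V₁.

Adiabatic step: V₂/V₁ = 4.36; T₂ = T₁·(1/4.36)^(2/5) = 184.2 K.
Isobaric step: V₃/V₂ = T₃/T₂ = 332/184.2.
V₃/V₁ = (V₂/V₁)(V₃/V₂) = 4.36 × (332/184.2) = 7.857.

V₃/V₁ ≈ 7.86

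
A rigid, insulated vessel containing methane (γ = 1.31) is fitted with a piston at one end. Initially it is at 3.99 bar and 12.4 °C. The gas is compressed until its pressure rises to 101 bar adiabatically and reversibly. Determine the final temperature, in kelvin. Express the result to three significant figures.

Along an adiabat T P^((1−γ)/γ) is constant, so T₂ = T₁ (P₂/P₁)^((γ−1)/γ).
T₁ = 12.4 °C = 285.5 K.
T₂ = 285.5 × (101/3.99)^(0.237) = 613.4 K.

T₂ ≈ 613 K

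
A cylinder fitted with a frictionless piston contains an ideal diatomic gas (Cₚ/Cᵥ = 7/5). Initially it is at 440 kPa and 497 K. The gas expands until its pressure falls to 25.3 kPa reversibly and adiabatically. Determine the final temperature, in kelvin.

Along an adiabat T P^((1−γ)/γ) is constant, so T₂ = T₁ (P₂/P₁)^((γ−1)/γ).
T₂ = 497 × (25.3/440)^(2/7) = 219.8 K.

T₂ ≈ 220 K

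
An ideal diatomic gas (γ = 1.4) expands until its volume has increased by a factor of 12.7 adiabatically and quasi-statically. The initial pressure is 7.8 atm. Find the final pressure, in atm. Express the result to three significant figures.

Adiabatic: P₁V₁^γ = P₂V₂^γ ⇒ P₂ = P₁ (V₁/V₂)^γ.
P₂ = 7.8 × (1/12.7)^(1.4) = 0.2222 atm.

P₂ ≈ 0.222 atm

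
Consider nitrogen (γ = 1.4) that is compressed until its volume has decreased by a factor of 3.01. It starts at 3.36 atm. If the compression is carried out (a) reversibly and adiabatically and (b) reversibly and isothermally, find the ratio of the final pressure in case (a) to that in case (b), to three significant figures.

Isothermal: P_b = P₁(V₁/V₂) = 3.36×3.01.
Adiabatic: P_a = P₁(V₁/V₂)^γ = 3.36×3.01^(1.4).
P_a/P_b = (V₁/V₂)^(γ−1) = 3.01^(0.4) = 1.554.

P_adiabatic / P_isothermal ≈ 1.55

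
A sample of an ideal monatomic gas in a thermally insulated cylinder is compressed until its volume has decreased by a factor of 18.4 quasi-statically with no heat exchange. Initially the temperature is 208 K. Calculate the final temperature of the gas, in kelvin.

T₂ ≈ 1450 K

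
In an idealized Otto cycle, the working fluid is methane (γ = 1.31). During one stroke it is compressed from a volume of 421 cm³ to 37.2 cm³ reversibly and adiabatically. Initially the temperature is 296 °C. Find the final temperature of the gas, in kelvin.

T₂ ≈ 1210 K

For a reversible adiabat TV^(γ−1) is constant, so T₂ = T₁ (V₁/V₂)^(γ−1).
T₁ = 296 °C = 569.1 K.
T₂ = 569.1 × (421/37.2)^(0.31) = 1207 K.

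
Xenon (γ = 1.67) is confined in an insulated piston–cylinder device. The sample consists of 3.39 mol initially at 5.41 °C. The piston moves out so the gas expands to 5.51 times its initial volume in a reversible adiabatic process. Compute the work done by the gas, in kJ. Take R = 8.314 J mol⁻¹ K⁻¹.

Adiabatic: T₁V₁^(γ−1) = T₂V₂^(γ−1) ⇒ T₂ = T₁ (V₁/V₂)^(γ−1).
T₁ = 5.41 °C = 278.6 K.
T₂ = 278.6 × (1/5.51)^(0.67) = 88.79 K.
Q = 0, so ΔU = W_on_gas = nCᵥΔT with Cᵥ = R/(γ−1) = 12.41 J/(mol·K).
ΔU = 3.39 × 12.41 × (88.79 − 278.6) = -7983 J.
Work done by the gas = −ΔU = 7983 J.

W ≈ 7.98 kJ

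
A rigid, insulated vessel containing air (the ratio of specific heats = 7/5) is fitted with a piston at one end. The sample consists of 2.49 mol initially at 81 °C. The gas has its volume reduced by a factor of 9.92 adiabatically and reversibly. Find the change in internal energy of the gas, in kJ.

For a reversible adiabat TV^(γ−1) is constant, so T₂ = T₁ (V₁/V₂)^(γ−1).
T₁ = 81 °C = 354.1 K.
T₂ = 354.1 × 9.92^(2/5) = 886.7 K.
Q = 0, so ΔU = W_on_gas = nCᵥΔT with Cᵥ = R/(γ−1) = 20.79 J/(mol·K).
ΔU = 2.49 × 20.79 × (886.7 − 354.1) = 27560 J.

ΔU ≈ 27.6 kJ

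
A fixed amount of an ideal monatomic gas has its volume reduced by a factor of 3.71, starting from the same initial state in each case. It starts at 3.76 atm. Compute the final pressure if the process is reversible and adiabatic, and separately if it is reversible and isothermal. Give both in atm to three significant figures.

For a monatomic ideal gas γ = 5/3.
Isothermal: P₂ = P₁(V₁/V₂) = 3.76×3.71 = 13.95 atm.
Adiabatic: P₂ = P₁(V₁/V₂)^γ = 3.76×3.71^(5/3) = 33.43 atm.

adiabatic: 33.4 atm; isothermal: 13.9 atm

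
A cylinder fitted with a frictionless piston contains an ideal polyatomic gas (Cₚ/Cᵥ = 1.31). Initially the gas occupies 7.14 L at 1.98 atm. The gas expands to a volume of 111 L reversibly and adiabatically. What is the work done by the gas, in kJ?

P₂ = P₁(V₁/V₂)^γ = 1.98×(7.14/111)^(1.31) = 0.0544 atm.
For a reversible adiabat, W_by_gas = (P₁V₁ − P₂V₂)/(γ−1).
W_by = (200600×0.00714 − 5513×0.111) / (0.31) = 2647 J.

W ≈ 2.65 kJ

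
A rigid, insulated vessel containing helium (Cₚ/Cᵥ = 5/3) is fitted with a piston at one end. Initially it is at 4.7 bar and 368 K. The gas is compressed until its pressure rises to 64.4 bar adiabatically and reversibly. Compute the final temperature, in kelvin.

T₂ ≈ 1050 K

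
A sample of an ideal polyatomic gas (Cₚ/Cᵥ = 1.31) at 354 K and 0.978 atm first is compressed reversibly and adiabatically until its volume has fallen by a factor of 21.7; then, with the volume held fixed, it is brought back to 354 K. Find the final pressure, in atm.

P₃ ≈ 21.2 atm

Adiabatic step (PV^γ = const): P₂ = 0.978×21.7^(1.31) = 55.09 atm; T₂ = 354×21.7^(0.31) = 919 K.
Isochoric: P₃ = P₂(T₃/T₂) = 55.09 × (354/919) = 21.22 atm.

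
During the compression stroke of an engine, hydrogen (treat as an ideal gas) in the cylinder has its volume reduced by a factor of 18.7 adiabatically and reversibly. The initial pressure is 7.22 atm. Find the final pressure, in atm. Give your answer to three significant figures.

Adiabatic: P₁V₁^γ = P₂V₂^γ ⇒ P₂ = P₁ (V₁/V₂)^γ.
For a diatomic ideal gas γ = 7/5.
P₂ = 7.22 × 18.7^(7/5) = 435.6 atm.

P₂ ≈ 436 atm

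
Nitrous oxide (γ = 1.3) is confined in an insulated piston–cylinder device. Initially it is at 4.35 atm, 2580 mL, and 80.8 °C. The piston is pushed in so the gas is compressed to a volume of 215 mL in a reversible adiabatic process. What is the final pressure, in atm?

Adiabatic: P₁V₁^γ = P₂V₂^γ ⇒ P₂ = P₁ (V₁/V₂)^γ.
P₂ = 4.35 × (2580/215)^(1.3) = 110 atm.

P₂ ≈ 110 atm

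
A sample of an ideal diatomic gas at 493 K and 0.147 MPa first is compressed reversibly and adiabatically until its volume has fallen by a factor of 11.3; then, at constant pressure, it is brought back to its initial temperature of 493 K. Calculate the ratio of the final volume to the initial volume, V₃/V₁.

V₃/V₁ ≈ 0.0335

For a diatomic ideal gas γ = 7/5.
Adiabatic step: V₂/V₁ = 0.0885; T₂ = T₁·11.3^(2/5) = 1300 K.
Isobaric step: V₃/V₂ = T₃/T₂ = 493/1300.
V₃/V₁ = (V₂/V₁)(V₃/V₂) = 0.0885 × (493/1300) = 0.03355.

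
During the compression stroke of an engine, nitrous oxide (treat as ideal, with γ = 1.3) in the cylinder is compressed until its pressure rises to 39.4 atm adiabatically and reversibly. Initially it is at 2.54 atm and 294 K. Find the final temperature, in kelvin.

T₂ ≈ 553 K

Along an adiabat T P^((1−γ)/γ) is constant, so T₂ = T₁ (P₂/P₁)^((γ−1)/γ).
T₂ = 294 × (39.4/2.54)^(0.231) = 553.5 K.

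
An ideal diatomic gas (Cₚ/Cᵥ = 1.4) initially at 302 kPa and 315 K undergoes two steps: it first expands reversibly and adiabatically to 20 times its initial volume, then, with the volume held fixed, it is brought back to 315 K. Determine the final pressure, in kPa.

Adiabatic step (PV^γ = const): P₂ = 302×(1/20)^(1.4) = 4.556 kPa; T₂ = 315×(1/20)^(0.4) = 95.04 K.
Isochoric: P₃ = P₂(T₃/T₂) = 4.556 × (315/95.04) = 15.1 kPa.

P₃ ≈ 15.1 kPa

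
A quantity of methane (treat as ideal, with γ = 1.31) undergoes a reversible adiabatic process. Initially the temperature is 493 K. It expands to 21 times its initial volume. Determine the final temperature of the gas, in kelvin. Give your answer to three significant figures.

For a reversible adiabat TV^(γ−1) is constant, so T₂ = T₁ (V₁/V₂)^(γ−1).
T₂ = 493 × (1/21)^(0.31) = 191.8 K.

T₂ ≈ 192 K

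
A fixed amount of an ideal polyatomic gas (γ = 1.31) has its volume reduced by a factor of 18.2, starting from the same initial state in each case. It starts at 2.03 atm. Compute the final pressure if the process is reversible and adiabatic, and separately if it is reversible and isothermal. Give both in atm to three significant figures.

Isothermal: P₂ = P₁(V₁/V₂) = 2.03×18.2 = 36.95 atm.
Adiabatic: P₂ = P₁(V₁/V₂)^γ = 2.03×18.2^(1.31) = 90.82 atm.

adiabatic: 90.8 atm; isothermal: 36.9 atm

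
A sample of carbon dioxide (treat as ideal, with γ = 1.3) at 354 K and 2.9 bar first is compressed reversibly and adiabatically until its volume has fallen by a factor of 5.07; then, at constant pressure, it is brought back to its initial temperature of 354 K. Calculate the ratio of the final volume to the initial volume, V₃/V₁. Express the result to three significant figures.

V₃/V₁ ≈ 0.121

Adiabatic step: V₂/V₁ = 0.1972; T₂ = T₁·5.07^(0.3) = 576.1 K.
Isobaric step: V₃/V₂ = T₃/T₂ = 354/576.1.
V₃/V₁ = (V₂/V₁)(V₃/V₂) = 0.1972 × (354/576.1) = 0.1212.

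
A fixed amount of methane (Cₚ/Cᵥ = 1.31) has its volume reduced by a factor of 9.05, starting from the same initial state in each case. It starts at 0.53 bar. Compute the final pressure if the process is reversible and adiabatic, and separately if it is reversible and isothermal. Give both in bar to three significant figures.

adiabatic: 9.49 bar; isothermal: 4.80 bar

Isothermal: P₂ = P₁(V₁/V₂) = 0.53×9.05 = 4.797 bar.
Adiabatic: P₂ = P₁(V₁/V₂)^γ = 0.53×9.05^(1.31) = 9.495 bar.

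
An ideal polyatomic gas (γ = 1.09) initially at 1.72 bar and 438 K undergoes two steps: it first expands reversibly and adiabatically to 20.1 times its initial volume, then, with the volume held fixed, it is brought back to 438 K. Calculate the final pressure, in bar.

P₃ ≈ 0.0856 bar

Adiabatic step (PV^γ = const): P₂ = 1.72×(1/20.1)^(1.09) = 0.06532 bar; T₂ = 438×(1/20.1)^(0.09) = 334.3 K.
Isochoric: P₃ = P₂(T₃/T₂) = 0.06532 × (438/334.3) = 0.08557 bar.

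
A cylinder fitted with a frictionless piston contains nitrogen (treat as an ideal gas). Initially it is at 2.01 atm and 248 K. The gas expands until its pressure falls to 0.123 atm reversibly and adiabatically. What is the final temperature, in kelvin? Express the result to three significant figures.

T₂ ≈ 112 K

Adiabatic: T₂/T₁ = (P₂/P₁)^((γ−1)/γ).
For a diatomic ideal gas γ = 7/5, so (γ−1)/γ = 2/7.
T₂ = 248 × (0.123/2.01)^(2/7) = 111.6 K.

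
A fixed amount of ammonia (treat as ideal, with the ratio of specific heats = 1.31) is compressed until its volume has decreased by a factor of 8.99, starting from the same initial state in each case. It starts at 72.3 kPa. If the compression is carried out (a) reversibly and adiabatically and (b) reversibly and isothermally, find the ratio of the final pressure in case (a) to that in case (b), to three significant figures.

P_adiabatic / P_isothermal ≈ 1.98

Isothermal: P_b = P₁(V₁/V₂) = 72.3×8.99.
Adiabatic: P_a = P₁(V₁/V₂)^γ = 72.3×8.99^(1.31).
P_a/P_b = (V₁/V₂)^(γ−1) = 8.99^(0.31) = 1.975.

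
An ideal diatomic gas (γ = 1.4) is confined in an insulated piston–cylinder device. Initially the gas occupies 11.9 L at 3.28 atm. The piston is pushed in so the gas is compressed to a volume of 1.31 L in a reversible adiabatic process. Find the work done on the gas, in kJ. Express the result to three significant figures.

P₂ = P₁(V₁/V₂)^γ = 3.28×(11.9/1.31)^(1.4) = 72.02 atm.
For a reversible adiabat, W_by_gas = (P₁V₁ − P₂V₂)/(γ−1).
W_by = (332300×0.0119 − 7.298×10^6×0.00131) / (0.4) = -14010 J.
W_on_gas = −W_by = 14010 J.

W ≈ 14.0 kJ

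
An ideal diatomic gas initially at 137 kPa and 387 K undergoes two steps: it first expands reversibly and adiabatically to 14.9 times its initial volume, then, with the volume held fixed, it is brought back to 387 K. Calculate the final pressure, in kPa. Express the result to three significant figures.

For a diatomic ideal gas γ = 7/5.
Adiabatic step (PV^γ = const): P₂ = 137×(1/14.9)^(7/5) = 3.121 kPa; T₂ = 387×(1/14.9)^(2/5) = 131.4 K.
Isochoric: P₃ = P₂(T₃/T₂) = 3.121 × (387/131.4) = 9.195 kPa.

P₃ ≈ 9.19 kPa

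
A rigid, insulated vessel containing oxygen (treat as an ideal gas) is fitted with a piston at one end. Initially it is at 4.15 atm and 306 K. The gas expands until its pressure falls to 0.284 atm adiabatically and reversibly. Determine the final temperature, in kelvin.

T₂ ≈ 142 K

Along an adiabat T P^((1−γ)/γ) is constant, so T₂ = T₁ (P₂/P₁)^((γ−1)/γ).
For a diatomic ideal gas γ = 7/5, so (γ−1)/γ = 2/7.
T₂ = 306 × (0.284/4.15)^(2/7) = 142.2 K.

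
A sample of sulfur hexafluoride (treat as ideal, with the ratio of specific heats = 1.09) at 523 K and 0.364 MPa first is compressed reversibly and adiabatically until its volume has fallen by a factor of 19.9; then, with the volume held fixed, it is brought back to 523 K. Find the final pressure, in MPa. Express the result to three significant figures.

P₃ ≈ 7.24 MPa

Adiabatic step (PV^γ = const): P₂ = 0.364×19.9^(1.09) = 9.481 MPa; T₂ = 523×19.9^(0.09) = 684.5 K.
Isochoric: P₃ = P₂(T₃/T₂) = 9.481 × (523/684.5) = 7.244 MPa.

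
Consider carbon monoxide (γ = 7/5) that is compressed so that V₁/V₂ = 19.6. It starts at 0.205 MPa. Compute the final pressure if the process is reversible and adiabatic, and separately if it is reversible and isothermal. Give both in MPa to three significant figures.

adiabatic: 13.2 MPa; isothermal: 4.02 MPa

Isothermal: P₂ = P₁(V₁/V₂) = 0.205×19.6 = 4.018 MPa.
Adiabatic: P₂ = P₁(V₁/V₂)^γ = 0.205×19.6^(7/5) = 13.21 MPa.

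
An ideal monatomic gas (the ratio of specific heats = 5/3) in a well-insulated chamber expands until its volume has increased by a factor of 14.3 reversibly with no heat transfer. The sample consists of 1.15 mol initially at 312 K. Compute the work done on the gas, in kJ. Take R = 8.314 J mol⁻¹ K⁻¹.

For a reversible adiabat TV^(γ−1) is constant, so T₂ = T₁ (V₁/V₂)^(γ−1).
T₂ = 312 × (1/14.3)^(2/3) = 52.96 K.
Q = 0, so ΔU = W_on_gas = nCᵥΔT with Cᵥ = R/(γ−1) = 12.47 J/(mol·K).
ΔU = 1.15 × 12.47 × (52.96 − 312) = -3715 J.

W ≈ -3.72 kJ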